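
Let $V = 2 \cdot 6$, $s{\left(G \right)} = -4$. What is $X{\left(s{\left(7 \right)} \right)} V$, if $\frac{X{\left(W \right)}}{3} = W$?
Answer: $-144$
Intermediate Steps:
$X{\left(W \right)} = 3 W$
$V = 12$
$X{\left(s{\left(7 \right)} \right)} V = 3 \left(-4\right) 12 = \left(-12\right) 12 = -144$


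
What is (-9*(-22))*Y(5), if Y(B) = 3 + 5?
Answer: 1584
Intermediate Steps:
Y(B) = 8
(-9*(-22))*Y(5) = -9*(-22)*8 = 198*8 = 1584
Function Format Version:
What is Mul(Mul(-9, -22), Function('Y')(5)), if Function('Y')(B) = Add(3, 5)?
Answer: 1584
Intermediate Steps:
Function('Y')(B) = 8
Mul(Mul(-9, -22), Function('Y')(5)) = Mul(Mul(-9, -22), 8) = Mul(198, 8) = 1584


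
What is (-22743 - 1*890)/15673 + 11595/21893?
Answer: -335668834/343128989 ≈ -0.97826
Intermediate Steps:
(-22743 - 1*890)/15673 + 11595/21893 = (-22743 - 890)*(1/15673) + 11595*(1/21893) = -23633*1/15673 + 11595/21893 = -23633/15673 + 11595/21893 = -335668834/343128989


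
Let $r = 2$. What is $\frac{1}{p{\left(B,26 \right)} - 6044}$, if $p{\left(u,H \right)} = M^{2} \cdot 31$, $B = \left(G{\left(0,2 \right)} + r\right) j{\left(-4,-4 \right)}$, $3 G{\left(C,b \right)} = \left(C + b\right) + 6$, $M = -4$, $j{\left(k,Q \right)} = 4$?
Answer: $- \frac{1}{5548} \approx -0.00018025$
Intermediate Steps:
$G{\left(C,b \right)} = 2 + \frac{C}{3} + \frac{b}{3}$ ($G{\left(C,b \right)} = \frac{\left(C + b\right) + 6}{3} = \frac{6 + C + b}{3} = 2 + \frac{C}{3} + \frac{b}{3}$)
$B = \frac{56}{3}$ ($B = \left(\left(2 + \frac{1}{3} \cdot 0 + \frac{1}{3} \cdot 2\right) + 2\right) 4 = \left(\left(2 + 0 + \frac{2}{3}\right) + 2\right) 4 = \left(\frac{8}{3} + 2\right) 4 = \frac{14}{3} \cdot 4 = \frac{56}{3} \approx 18.667$)
$p{\left(u,H \right)} = 496$ ($p{\left(u,H \right)} = \left(-4\right)^{2} \cdot 31 = 16 \cdot 31 = 496$)
$\frac{1}{p{\left(B,26 \right)} - 6044} = \frac{1}{496 - 6044} = \frac{1}{-5548} = - \frac{1}{5548}$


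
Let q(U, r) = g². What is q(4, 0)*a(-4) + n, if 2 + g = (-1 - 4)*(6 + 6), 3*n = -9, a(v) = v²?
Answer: 61501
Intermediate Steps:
n = -3 (n = (⅓)*(-9) = -3)
g = -62 (g = -2 + (-1 - 4)*(6 + 6) = -2 - 5*12 = -2 - 60 = -62)
q(U, r) = 3844 (q(U, r) = (-62)² = 3844)
q(4, 0)*a(-4) + n = 3844*(-4)² - 3 = 3844*16 - 3 = 61504 - 3 = 61501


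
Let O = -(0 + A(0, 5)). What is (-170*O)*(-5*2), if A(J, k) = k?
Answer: -8500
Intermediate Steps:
O = -5 (O = -(0 + 5) = -1*5 = -5)
(-170*O)*(-5*2) = (-170*(-5))*(-5*2) = 850*(-10) = -8500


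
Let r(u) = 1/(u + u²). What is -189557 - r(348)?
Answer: -23022076765/121452 ≈ -1.8956e+5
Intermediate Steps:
-189557 - r(348) = -189557 - 1/(348*(1 + 348)) = -189557 - 1/(348*349) = -189557 - 1*1/121452 = -189557 - 1/121452 = -23022076765/121452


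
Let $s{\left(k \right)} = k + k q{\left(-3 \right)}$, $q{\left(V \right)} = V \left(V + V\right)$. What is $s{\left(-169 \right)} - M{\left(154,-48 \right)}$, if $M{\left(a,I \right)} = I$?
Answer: $-3163$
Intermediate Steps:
$q{\left(V \right)} = 2 V^{2}$ ($q{\left(V \right)} = V 2 V = 2 V^{2}$)
$s{\left(k \right)} = 19 k$ ($s{\left(k \right)} = k + k 2 \left(-3\right)^{2} = k + k 2 \cdot 9 = k + k 18 = k + 18 k = 19 k$)
$s{\left(-169 \right)} - M{\left(154,-48 \right)} = 19 \left(-169\right) - -48 = -3211 + 48 = -3163$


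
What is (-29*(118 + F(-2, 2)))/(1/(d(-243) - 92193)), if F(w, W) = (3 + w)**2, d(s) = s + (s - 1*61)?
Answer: 320045740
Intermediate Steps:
d(s) = -61 + 2*s (d(s) = s + (s - 61) = s + (-61 + s) = -61 + 2*s)
(-29*(118 + F(-2, 2)))/(1/(d(-243) - 92193)) = (-29*(118 + (3 - 2)**2))/(1/((-61 + 2*(-243)) - 92193)) = (-29*(118 + 1**2))/(1/((-61 - 486) - 92193)) = (-29*(118 + 1))/(1/(-547 - 92193)) = (-29*119)/(1/(-92740)) = -3451/(-1/92740) = -3451*(-92740) = 320045740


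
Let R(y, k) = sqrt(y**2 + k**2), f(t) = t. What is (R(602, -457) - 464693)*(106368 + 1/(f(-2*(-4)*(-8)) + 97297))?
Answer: -4806077940143285/97233 + 10342479745*sqrt(571253)/97233 ≈ -4.9348e+10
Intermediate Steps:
R(y, k) = sqrt(k**2 + y**2)
(R(602, -457) - 464693)*(106368 + 1/(f(-2*(-4)*(-8)) + 97297)) = (sqrt((-457)**2 + 602**2) - 464693)*(106368 + 1/(-2*(-4)*(-8) + 97297)) = (sqrt(208849 + 362404) - 464693)*(106368 + 1/(8*(-8) + 97297)) = (sqrt(571253) - 464693)*(106368 + 1/(-64 + 97297)) = (-464693 + sqrt(571253))*(106368 + 1/97233) = (-464693 + sqrt(571253))*(10342479745/97233) = -4806077940143285/97233 + 10342479745*sqrt(571253)/97233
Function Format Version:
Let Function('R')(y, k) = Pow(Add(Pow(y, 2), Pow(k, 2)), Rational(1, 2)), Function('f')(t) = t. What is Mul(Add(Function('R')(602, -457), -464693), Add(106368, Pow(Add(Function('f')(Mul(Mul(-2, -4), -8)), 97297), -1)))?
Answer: Add(Rational(-4806077940143285, 97233), Mul(Rational(10342479745, 97233), Pow(571253, Rational(1, 2)))) ≈ -4.9348e+10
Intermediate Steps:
Function('R')(y, k) = Pow(Add(Pow(k, 2), Pow(y, 2)), Rational(1, 2))
Mul(Add(Function('R')(602, -457), -464693), Add(106368, Pow(Add(Function('f')(Mul(Mul(-2, -4), -8)), 97297), -1))) = Mul(Add(Pow(Add(Pow(-457, 2), Pow(602, 2)), Rational(1, 2)), -464693), Add(106368, Pow(Add(Mul(Mul(-2, -4), -8), 97297), -1))) = Mul(Add(Pow(Add(208849, 362404), Rational(1, 2)), -464693), Add(106368, Pow(Add(Mul(8, -8), 97297), -1))) = Mul(Add(Pow(571253, Rational(1, 2)), -464693), Add(106368, Pow(Add(-64, 97297), -1))) = Mul(Add(-464693, Pow(571253, Rational(1, 2))), Add(106368, Pow(97233, -1))) = Mul(Add(-464693, Pow(571253, Rational(1, 2))), Add(106368, Rational(1, 97233))) = Mul(Add(-464693, Pow(571253, Rational(1, 2))), Rational(10342479745, 97233)) = Add(Rational(-4806077940143285, 97233), Mul(Rational(10342479745, 97233), Pow(571253, Rational(1, 2))))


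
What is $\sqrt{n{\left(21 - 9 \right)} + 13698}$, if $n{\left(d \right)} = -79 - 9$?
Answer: $\sqrt{13610} \approx 116.66$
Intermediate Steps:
$n{\left(d \right)} = -88$ ($n{\left(d \right)} = -79 - 9 = -88$)
$\sqrt{n{\left(21 - 9 \right)} + 13698} = \sqrt{-88 + 13698} = \sqrt{13610}$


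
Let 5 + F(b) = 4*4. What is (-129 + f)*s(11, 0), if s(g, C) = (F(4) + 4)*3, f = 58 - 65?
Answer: -6120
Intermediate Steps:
F(b) = 11 (F(b) = -5 + 4*4 = -5 + 16 = 11)
f = -7
s(g, C) = 45 (s(g, C) = (11 + 4)*3 = 15*3 = 45)
(-129 + f)*s(11, 0) = (-129 - 7)*45 = -136*45 = -6120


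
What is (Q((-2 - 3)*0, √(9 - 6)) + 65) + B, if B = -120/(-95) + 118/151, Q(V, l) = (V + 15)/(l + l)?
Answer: 192351/2869 + 5*√3/2 ≈ 71.375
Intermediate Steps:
Q(V, l) = (15 + V)/(2*l) (Q(V, l) = (15 + V)/((2*l)) = (15 + V)*(1/(2*l)) = (15 + V)/(2*l))
B = 5866/2869 (B = -120*(-1/95) + 118*(1/151) = 24/19 + 118/151 = 5866/2869 ≈ 2.0446)
(Q((-2 - 3)*0, √(9 - 6)) + 65) + B = ((15 + (-2 - 3)*0)/(2*(√(9 - 6))) + 65) + 5866/2869 = ((15 - 5*0)/(2*(√3)) + 65) + 5866/2869 = ((√3/3)*(15 + 0)/2 + 65) + 5866/2869 = ((½)*(√3/3)*15 + 65) + 5866/2869 = (5*√3/2 + 65) + 5866/2869 = (65 + 5*√3/2) + 5866/2869 = 192351/2869 + 5*√3/2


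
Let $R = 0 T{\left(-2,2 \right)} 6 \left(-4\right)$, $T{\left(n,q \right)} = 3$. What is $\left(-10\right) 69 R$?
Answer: $0$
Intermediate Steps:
$R = 0$ ($R = 0 \cdot 3 \cdot 6 \left(-4\right) = 0 \left(-24\right) = 0$)
$\left(-10\right) 69 R = \left(-10\right) 69 \cdot 0 = \left(-690\right) 0 = 0$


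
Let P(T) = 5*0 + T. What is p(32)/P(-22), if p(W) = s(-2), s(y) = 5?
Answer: -5/22 ≈ -0.22727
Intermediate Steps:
p(W) = 5
P(T) = T (P(T) = 0 + T = T)
p(32)/P(-22) = 5/(-22) = 5*(-1/22) = -5/22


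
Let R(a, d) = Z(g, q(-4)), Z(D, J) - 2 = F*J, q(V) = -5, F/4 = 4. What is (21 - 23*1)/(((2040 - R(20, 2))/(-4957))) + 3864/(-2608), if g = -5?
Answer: 1104485/345234 ≈ 3.1992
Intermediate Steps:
F = 16 (F = 4*4 = 16)
Z(D, J) = 2 + 16*J
R(a, d) = -78 (R(a, d) = 2 + 16*(-5) = 2 - 80 = -78)
(21 - 23*1)/(((2040 - R(20, 2))/(-4957))) + 3864/(-2608) = (21 - 23*1)/(((2040 - 1*(-78))/(-4957))) + 3864/(-2608) = (21 - 23)/(((2040 + 78)*(-1/4957))) + 3864*(-1/2608) = -2/(2118*(-1/4957)) - 483/326 = -2/(-2118/4957) - 483/326 = -2*(-4957/2118) - 483/326 = 4957/1059 - 483/326 = 1104485/345234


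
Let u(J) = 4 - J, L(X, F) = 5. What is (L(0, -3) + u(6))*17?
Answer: 51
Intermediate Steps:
(L(0, -3) + u(6))*17 = (5 + (4 - 1*6))*17 = (5 + (4 - 6))*17 = (5 - 2)*17 = 3*17 = 51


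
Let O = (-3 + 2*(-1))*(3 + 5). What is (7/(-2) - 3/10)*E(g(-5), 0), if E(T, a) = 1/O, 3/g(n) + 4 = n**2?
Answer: 19/200 ≈ 0.095000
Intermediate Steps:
O = -40 (O = (-3 - 2)*8 = -5*8 = -40)
g(n) = 3/(-4 + n**2)
E(T, a) = -1/40 (E(T, a) = 1/(-40) = -1/40)
(7/(-2) - 3/10)*E(g(-5), 0) = (7/(-2) - 3/10)*(-1/40) = (7*(-1/2) - 3*1/10)*(-1/40) = (-7/2 - 3/10)*(-1/40) = -19/5*(-1/40) = 19/200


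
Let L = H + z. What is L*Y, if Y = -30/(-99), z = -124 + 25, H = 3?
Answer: -320/11 ≈ -29.091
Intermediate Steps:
z = -99
L = -96 (L = 3 - 99 = -96)
Y = 10/33 (Y = -30*(-1/99) = 10/33 ≈ 0.30303)
L*Y = -96*10/33 = -320/11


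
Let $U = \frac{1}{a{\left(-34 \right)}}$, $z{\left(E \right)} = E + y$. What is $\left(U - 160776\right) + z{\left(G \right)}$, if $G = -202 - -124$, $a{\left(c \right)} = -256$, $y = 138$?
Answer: $- \frac{41143297}{256} \approx -1.6072 \cdot 10^{5}$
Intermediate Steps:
$G = -78$ ($G = -202 + 124 = -78$)
$z{\left(E \right)} = 138 + E$ ($z{\left(E \right)} = E + 138 = 138 + E$)
$U = - \frac{1}{256}$ ($U = \frac{1}{-256} = - \frac{1}{256} \approx -0.0039063$)
$\left(U - 160776\right) + z{\left(G \right)} = \left(- \frac{1}{256} - 160776\right) + \left(138 - 78\right) = - \frac{41158657}{256} + 60 = - \frac{41143297}{256}$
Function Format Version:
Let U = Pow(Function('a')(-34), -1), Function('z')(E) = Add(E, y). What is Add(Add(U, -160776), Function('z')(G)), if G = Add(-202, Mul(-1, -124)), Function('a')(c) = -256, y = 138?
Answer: Rational(-41143297, 256) ≈ -1.6072e+5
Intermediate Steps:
G = -78 (G = Add(-202, 124) = -78)
Function('z')(E) = Add(138, E) (Function('z')(E) = Add(E, 138) = Add(138, E))
U = Rational(-1, 256) (U = Pow(-256, -1) = Rational(-1, 256) ≈ -0.0039063)
Add(Add(U, -160776), Function('z')(G)) = Add(Add(Rational(-1, 256), -160776), Add(138, -78)) = Add(Rational(-41158657, 256), 60) = Rational(-41143297, 256)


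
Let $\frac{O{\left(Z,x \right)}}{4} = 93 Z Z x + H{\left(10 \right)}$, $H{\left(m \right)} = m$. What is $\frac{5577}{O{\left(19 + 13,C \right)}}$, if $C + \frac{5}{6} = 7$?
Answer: $\frac{1859}{783032} \approx 0.0023741$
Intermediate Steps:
$C = \frac{37}{6}$ ($C = - \frac{5}{6} + 7 = \frac{37}{6} \approx 6.1667$)
$O{\left(Z,x \right)} = 40 + 372 x Z^{2}$ ($O{\left(Z,x \right)} = 4 \left(93 Z Z x + 10\right) = 4 \left(93 Z^{2} x + 10\right) = 4 \left(93 x Z^{2} + 10\right) = 4 \left(10 + 93 x Z^{2}\right) = 40 + 372 x Z^{2}$)
$\frac{5577}{O{\left(19 + 13,C \right)}} = \frac{5577}{40 + 372 \cdot \frac{37}{6} \left(19 + 13\right)^{2}} = \frac{5577}{40 + 372 \cdot \frac{37}{6} \cdot 32^{2}} = \frac{5577}{40 + 372 \cdot \frac{37}{6} \cdot 1024} = \frac{5577}{40 + 2349056} = \frac{5577}{2349096} = 5577 \cdot \frac{1}{2349096} = \frac{1859}{783032}$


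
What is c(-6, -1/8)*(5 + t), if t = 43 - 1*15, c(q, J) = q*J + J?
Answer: 165/8 ≈ 20.625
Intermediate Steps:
c(q, J) = J + J*q (c(q, J) = J*q + J = J + J*q)
t = 28 (t = 43 - 15 = 28)
c(-6, -1/8)*(5 + t) = ((-1/8)*(1 - 6))*(5 + 28) = (-1*⅛*(-5))*33 = -⅛*(-5)*33 = (5/8)*33 = 165/8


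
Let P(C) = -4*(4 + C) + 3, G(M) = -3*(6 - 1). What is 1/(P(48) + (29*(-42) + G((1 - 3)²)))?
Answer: -1/1438 ≈ -0.00069541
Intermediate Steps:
G(M) = -15 (G(M) = -3*5 = -15)
P(C) = -13 - 4*C (P(C) = (-16 - 4*C) + 3 = -13 - 4*C)
1/(P(48) + (29*(-42) + G((1 - 3)²))) = 1/((-13 - 4*48) + (29*(-42) - 15)) = 1/((-13 - 192) + (-1218 - 15)) = 1/(-205 - 1233) = 1/(-1438) = -1/1438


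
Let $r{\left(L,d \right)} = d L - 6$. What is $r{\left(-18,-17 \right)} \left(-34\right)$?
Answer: $-10200$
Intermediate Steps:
$r{\left(L,d \right)} = -6 + L d$ ($r{\left(L,d \right)} = L d - 6 = -6 + L d$)
$r{\left(-18,-17 \right)} \left(-34\right) = \left(-6 - -306\right) \left(-34\right) = \left(-6 + 306\right) \left(-34\right) = 300 \left(-34\right) = -10200$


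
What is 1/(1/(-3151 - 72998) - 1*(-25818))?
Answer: 76149/1966014881 ≈ 3.8733e-5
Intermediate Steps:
1/(1/(-3151 - 72998) - 1*(-25818)) = 1/(1/(-76149) + 25818) = 1/(-1/76149 + 25818) = 1/(1966014881/76149) = 76149/1966014881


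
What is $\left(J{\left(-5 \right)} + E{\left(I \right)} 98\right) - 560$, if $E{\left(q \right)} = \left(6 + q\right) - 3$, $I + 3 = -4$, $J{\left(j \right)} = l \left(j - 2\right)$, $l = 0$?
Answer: $-952$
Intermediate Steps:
$J{\left(j \right)} = 0$ ($J{\left(j \right)} = 0 \left(j - 2\right) = 0 \left(-2 + j\right) = 0$)
$I = -7$ ($I = -3 - 4 = -7$)
$E{\left(q \right)} = 3 + q$
$\left(J{\left(-5 \right)} + E{\left(I \right)} 98\right) - 560 = \left(0 + \left(3 - 7\right) 98\right) - 560 = \left(0 - 392\right) - 560 = -392 - 560 = -952$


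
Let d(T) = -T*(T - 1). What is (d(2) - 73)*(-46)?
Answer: 3450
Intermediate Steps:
d(T) = -T*(-1 + T)
(d(2) - 73)*(-46) = (2*(1 - 1*2) - 73)*(-46) = (2*(1 - 2) - 73)*(-46) = (2*(-1) - 73)*(-46) = (-2 - 73)*(-46) = -75*(-46) = 3450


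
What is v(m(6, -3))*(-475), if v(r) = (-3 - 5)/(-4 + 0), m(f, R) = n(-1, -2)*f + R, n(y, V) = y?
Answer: -950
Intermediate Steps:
m(f, R) = R - f (m(f, R) = -f + R = R - f)
v(r) = 2 (v(r) = -8/(-4) = -8*(-1/4) = 2)
v(m(6, -3))*(-475) = 2*(-475) = -950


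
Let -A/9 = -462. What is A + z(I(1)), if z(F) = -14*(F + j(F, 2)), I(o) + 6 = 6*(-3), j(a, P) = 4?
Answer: 4438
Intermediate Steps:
I(o) = -24 (I(o) = -6 + 6*(-3) = -6 - 18 = -24)
A = 4158 (A = -9*(-462) = 4158)
z(F) = -56 - 14*F (z(F) = -14*(F + 4) = -14*(4 + F) = -56 - 14*F)
A + z(I(1)) = 4158 + (-56 - 14*(-24)) = 4158 + (-56 + 336) = 4158 + 280 = 4438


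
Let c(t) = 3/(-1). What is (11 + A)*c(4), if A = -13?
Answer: 6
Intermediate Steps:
c(t) = -3 (c(t) = 3*(-1) = -3)
(11 + A)*c(4) = (11 - 13)*(-3) = -2*(-3) = 6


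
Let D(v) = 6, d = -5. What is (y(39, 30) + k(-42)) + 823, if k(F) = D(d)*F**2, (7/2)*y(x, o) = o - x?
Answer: 79831/7 ≈ 11404.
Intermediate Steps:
y(x, o) = -2*x/7 + 2*o/7 (y(x, o) = 2*(o - x)/7 = -2*x/7 + 2*o/7)
k(F) = 6*F**2
(y(39, 30) + k(-42)) + 823 = ((-2/7*39 + (2/7)*30) + 6*(-42)**2) + 823 = ((-78/7 + 60/7) + 6*1764) + 823 = (-18/7 + 10584) + 823 = 74070/7 + 823 = 79831/7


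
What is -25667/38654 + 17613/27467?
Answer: -2198417/96519038 ≈ -0.022777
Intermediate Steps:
-25667/38654 + 17613/27467 = -2198417/96519038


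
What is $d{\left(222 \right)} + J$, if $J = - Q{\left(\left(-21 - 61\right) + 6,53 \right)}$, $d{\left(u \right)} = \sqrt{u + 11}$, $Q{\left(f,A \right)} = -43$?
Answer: $43 + \sqrt{233} \approx 58.264$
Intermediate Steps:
$d{\left(u \right)} = \sqrt{11 + u}$
$J = 43$ ($J = \left(-1\right) \left(-43\right) = 43$)
$d{\left(222 \right)} + J = \sqrt{11 + 222} + 43 = \sqrt{233} + 43 = 43 + \sqrt{233}$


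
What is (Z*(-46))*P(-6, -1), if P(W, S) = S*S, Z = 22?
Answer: -1012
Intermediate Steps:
P(W, S) = S**2
(Z*(-46))*P(-6, -1) = (22*(-46))*(-1)**2 = -1012*1 = -1012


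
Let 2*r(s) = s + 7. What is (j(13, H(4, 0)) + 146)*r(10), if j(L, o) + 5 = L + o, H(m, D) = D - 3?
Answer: 2567/2 ≈ 1283.5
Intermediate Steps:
r(s) = 7/2 + s/2 (r(s) = (s + 7)/2 = (7 + s)/2 = 7/2 + s/2)
H(m, D) = -3 + D
j(L, o) = -5 + L + o (j(L, o) = -5 + (L + o) = -5 + L + o)
(j(13, H(4, 0)) + 146)*r(10) = ((-5 + 13 + (-3 + 0)) + 146)*(7/2 + (½)*10) = ((-5 + 13 - 3) + 146)*(7/2 + 5) = (5 + 146)*(17/2) = 151*(17/2) = 2567/2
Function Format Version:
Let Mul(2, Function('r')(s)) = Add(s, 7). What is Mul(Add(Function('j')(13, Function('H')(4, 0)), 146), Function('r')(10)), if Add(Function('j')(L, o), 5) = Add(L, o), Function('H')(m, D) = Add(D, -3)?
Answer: Rational(2567, 2) ≈ 1283.5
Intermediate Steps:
Function('r')(s) = Add(Rational(7, 2), Mul(Rational(1, 2), s)) (Function('r')(s) = Mul(Rational(1, 2), Add(s, 7)) = Mul(Rational(1, 2), Add(7, s)) = Add(Rational(7, 2), Mul(Rational(1, 2), s)))
Function('H')(m, D) = Add(-3, D)
Function('j')(L, o) = Add(-5, L, o) (Function('j')(L, o) = Add(-5, Add(L, o)) = Add(-5, L, o))
Mul(Add(Function('j')(13, Function('H')(4, 0)), 146), Function('r')(10)) = Mul(Add(Add(-5, 13, Add(-3, 0)), 146), Add(Rational(7, 2), Mul(Rational(1, 2), 10))) = Mul(Add(Add(-5, 13, -3), 146), Add(Rational(7, 2), 5)) = Mul(Add(5, 146), Rational(17, 2)) = Mul(151, Rational(17, 2)) = Rational(2567, 2)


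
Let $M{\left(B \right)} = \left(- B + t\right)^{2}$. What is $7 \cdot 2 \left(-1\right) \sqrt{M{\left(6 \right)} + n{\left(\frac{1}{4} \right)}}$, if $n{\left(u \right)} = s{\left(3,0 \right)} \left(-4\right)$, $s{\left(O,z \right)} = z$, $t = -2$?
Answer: $-112$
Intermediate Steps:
$M{\left(B \right)} = \left(-2 - B\right)^{2}$ ($M{\left(B \right)} = \left(- B - 2\right)^{2} = \left(-2 - B\right)^{2}$)
$n{\left(u \right)} = 0$ ($n{\left(u \right)} = 0 \left(-4\right) = 0$)
$7 \cdot 2 \left(-1\right) \sqrt{M{\left(6 \right)} + n{\left(\frac{1}{4} \right)}} = 7 \cdot 2 \left(-1\right) \sqrt{\left(2 + 6\right)^{2} + 0} = 14 \left(-1\right) \sqrt{8^{2} + 0} = - 14 \sqrt{64 + 0} = - 14 \sqrt{64} = \left(-14\right) 8 = -112$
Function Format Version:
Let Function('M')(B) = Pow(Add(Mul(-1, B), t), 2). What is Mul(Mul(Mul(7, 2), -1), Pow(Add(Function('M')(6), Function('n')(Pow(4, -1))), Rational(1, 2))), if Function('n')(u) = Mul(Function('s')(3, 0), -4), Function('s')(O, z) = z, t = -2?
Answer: -112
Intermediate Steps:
Function('M')(B) = Pow(Add(-2, Mul(-1, B)), 2) (Function('M')(B) = Pow(Add(Mul(-1, B), -2), 2) = Pow(Add(-2, Mul(-1, B)), 2))
Function('n')(u) = 0 (Function('n')(u) = Mul(0, -4) = 0)
Mul(Mul(Mul(7, 2), -1), Pow(Add(Function('M')(6), Function('n')(Pow(4, -1))), Rational(1, 2))) = Mul(Mul(Mul(7, 2), -1), Pow(Add(Pow(Add(2, 6), 2), 0), Rational(1, 2))) = Mul(Mul(14, -1), Pow(Add(Pow(8, 2), 0), Rational(1, 2))) = Mul(-14, Pow(Add(64, 0), Rational(1, 2))) = Mul(-14, Pow(64, Rational(1, 2))) = Mul(-14, 8) = -112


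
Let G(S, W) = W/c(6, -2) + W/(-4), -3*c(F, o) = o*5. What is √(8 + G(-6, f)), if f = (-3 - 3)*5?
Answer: √26/2 ≈ 2.5495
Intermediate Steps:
f = -30 (f = -6*5 = -30)
c(F, o) = -5*o/3 (c(F, o) = -o*5/3 = -5*o/3)
G(S, W) = W/20 (G(S, W) = W/((-5/3*(-2))) + W/(-4) = W/(10/3) + W*(-¼) = W*(3/10) - W/4 = 3*W/10 - W/4 = W/20)
√(8 + G(-6, f)) = √(8 + (1/20)*(-30)) = √(8 - 3/2) = √(13/2) = √26/2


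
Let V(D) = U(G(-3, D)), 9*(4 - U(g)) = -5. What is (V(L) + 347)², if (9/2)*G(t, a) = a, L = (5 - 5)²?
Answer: 10010896/81 ≈ 1.2359e+5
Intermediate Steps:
L = 0 (L = 0² = 0)
G(t, a) = 2*a/9
U(g) = 41/9 (U(g) = 4 - ⅑*(-5) = 4 + 5/9 = 41/9)
V(D) = 41/9
(V(L) + 347)² = (41/9 + 347)² = (3164/9)² = 10010896/81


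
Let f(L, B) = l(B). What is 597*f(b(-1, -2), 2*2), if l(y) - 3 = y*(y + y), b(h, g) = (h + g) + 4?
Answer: 20895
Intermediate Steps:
b(h, g) = 4 + g + h (b(h, g) = (g + h) + 4 = 4 + g + h)
l(y) = 3 + 2*y² (l(y) = 3 + y*(y + y) = 3 + y*(2*y) = 3 + 2*y²)
f(L, B) = 3 + 2*B²
597*f(b(-1, -2), 2*2) = 597*(3 + 2*(2*2)²) = 597*(3 + 2*4²) = 597*(3 + 2*16) = 597*(3 + 32) = 597*35 = 20895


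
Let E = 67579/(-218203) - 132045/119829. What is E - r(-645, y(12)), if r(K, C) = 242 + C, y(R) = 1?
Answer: -2130214343289/8715682429 ≈ -244.41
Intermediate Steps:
E = -12303513042/8715682429 (E = 67579*(-1/218203) - 132045*1/119829 = -67579/218203 - 44015/39943 = -12303513042/8715682429 ≈ -1.4117)
E - r(-645, y(12)) = -12303513042/8715682429 - (242 + 1) = -12303513042/8715682429 - 1*243 = -12303513042/8715682429 - 243 = -2130214343289/8715682429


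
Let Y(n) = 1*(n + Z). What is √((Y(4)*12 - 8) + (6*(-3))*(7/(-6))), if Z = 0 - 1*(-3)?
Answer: √97 ≈ 9.8489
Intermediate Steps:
Z = 3 (Z = 0 + 3 = 3)
Y(n) = 3 + n (Y(n) = 1*(n + 3) = 1*(3 + n) = 3 + n)
√((Y(4)*12 - 8) + (6*(-3))*(7/(-6))) = √(((3 + 4)*12 - 8) + (6*(-3))*(7/(-6))) = √((7*12 - 8) - 126*(-1)/6) = √((84 - 8) - 18*(-7/6)) = √(76 + 21) = √97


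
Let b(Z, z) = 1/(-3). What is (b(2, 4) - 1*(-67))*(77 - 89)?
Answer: -800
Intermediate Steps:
b(Z, z) = -⅓
(b(2, 4) - 1*(-67))*(77 - 89) = (-⅓ - 1*(-67))*(77 - 89) = (-⅓ + 67)*(-12) = (200/3)*(-12) = -800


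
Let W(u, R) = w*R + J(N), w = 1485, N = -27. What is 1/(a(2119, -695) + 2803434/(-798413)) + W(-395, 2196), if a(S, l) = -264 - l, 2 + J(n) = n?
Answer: 1113030868997052/341312569 ≈ 3.2610e+6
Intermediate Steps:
J(n) = -2 + n
W(u, R) = -29 + 1485*R (W(u, R) = 1485*R + (-2 - 27) = 1485*R - 29 = -29 + 1485*R)
1/(a(2119, -695) + 2803434/(-798413)) + W(-395, 2196) = 1/((-264 - 1*(-695)) + 2803434/(-798413)) + (-29 + 1485*2196) = 1/((-264 + 695) + 2803434*(-1/798413)) + (-29 + 3261060) = 1/(431 - 2803434/798413) + 3261031 = 1/(341312569/798413) + 3261031 = 798413/341312569 + 3261031 = 1113030868997052/341312569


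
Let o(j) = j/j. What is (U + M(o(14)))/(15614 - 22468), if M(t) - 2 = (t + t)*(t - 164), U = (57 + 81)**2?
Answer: -9360/3427 ≈ -2.7313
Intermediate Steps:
o(j) = 1
U = 19044 (U = 138**2 = 19044)
M(t) = 2 + 2*t*(-164 + t) (M(t) = 2 + (t + t)*(t - 164) = 2 + (2*t)*(-164 + t) = 2 + 2*t*(-164 + t))
(U + M(o(14)))/(15614 - 22468) = (19044 + (2 - 328*1 + 2*1**2))/(15614 - 22468) = (19044 + (2 - 328 + 2*1))/(-6854) = (19044 + (2 - 328 + 2))*(-1/6854) = (19044 - 324)*(-1/6854) = 18720*(-1/6854) = -9360/3427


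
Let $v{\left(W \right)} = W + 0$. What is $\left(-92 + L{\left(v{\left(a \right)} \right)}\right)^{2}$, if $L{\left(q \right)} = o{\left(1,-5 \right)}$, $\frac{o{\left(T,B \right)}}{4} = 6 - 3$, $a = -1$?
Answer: $6400$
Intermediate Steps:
$v{\left(W \right)} = W$
$o{\left(T,B \right)} = 12$ ($o{\left(T,B \right)} = 4 \left(6 - 3\right) = 4 \cdot 3 = 12$)
$L{\left(q \right)} = 12$
$\left(-92 + L{\left(v{\left(a \right)} \right)}\right)^{2} = \left(-92 + 12\right)^{2} = \left(-80\right)^{2} = 6400$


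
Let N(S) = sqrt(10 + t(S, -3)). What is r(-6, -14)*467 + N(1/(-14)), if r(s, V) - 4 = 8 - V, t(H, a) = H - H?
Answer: 12142 + sqrt(10) ≈ 12145.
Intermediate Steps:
t(H, a) = 0
r(s, V) = 12 - V (r(s, V) = 4 + (8 - V) = 12 - V)
N(S) = sqrt(10) (N(S) = sqrt(10 + 0) = sqrt(10))
r(-6, -14)*467 + N(1/(-14)) = (12 - 1*(-14))*467 + sqrt(10) = (12 + 14)*467 + sqrt(10) = 26*467 + sqrt(10) = 12142 + sqrt(10)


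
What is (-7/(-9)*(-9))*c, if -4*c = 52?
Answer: 91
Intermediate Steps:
c = -13 (c = -¼*52 = -13)
(-7/(-9)*(-9))*c = (-7/(-9)*(-9))*(-13) = (-7*(-⅑)*(-9))*(-13) = ((7/9)*(-9))*(-13) = -7*(-13) = 91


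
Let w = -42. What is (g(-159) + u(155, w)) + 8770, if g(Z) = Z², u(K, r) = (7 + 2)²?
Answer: 34132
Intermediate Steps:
u(K, r) = 81 (u(K, r) = 9² = 81)
(g(-159) + u(155, w)) + 8770 = ((-159)² + 81) + 8770 = (25281 + 81) + 8770 = 25362 + 8770 = 34132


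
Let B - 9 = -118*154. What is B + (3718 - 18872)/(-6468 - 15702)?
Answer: -201329278/11085 ≈ -18162.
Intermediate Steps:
B = -18163 (B = 9 - 118*154 = 9 - 18172 = -18163)
B + (3718 - 18872)/(-6468 - 15702) = -18163 + (3718 - 18872)/(-6468 - 15702) = -18163 - 15154/(-22170) = -18163 - 15154*(-1/22170) = -18163 + 7577/11085 = -201329278/11085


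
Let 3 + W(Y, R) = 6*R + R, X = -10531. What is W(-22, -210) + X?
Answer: -12004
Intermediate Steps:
W(Y, R) = -3 + 7*R (W(Y, R) = -3 + (6*R + R) = -3 + 7*R)
W(-22, -210) + X = (-3 + 7*(-210)) - 10531 = (-3 - 1470) - 10531 = -1473 - 10531 = -12004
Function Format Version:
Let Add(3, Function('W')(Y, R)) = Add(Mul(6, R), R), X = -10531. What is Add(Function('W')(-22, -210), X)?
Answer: -12004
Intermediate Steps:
Function('W')(Y, R) = Add(-3, Mul(7, R)) (Function('W')(Y, R) = Add(-3, Add(Mul(6, R), R)) = Add(-3, Mul(7, R)))
Add(Function('W')(-22, -210), X) = Add(Add(-3, Mul(7, -210)), -10531) = Add(Add(-3, -1470), -10531) = Add(-1473, -10531) = -12004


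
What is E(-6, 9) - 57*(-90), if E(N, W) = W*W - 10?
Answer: 5201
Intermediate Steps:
E(N, W) = -10 + W² (E(N, W) = W² - 10 = -10 + W²)
E(-6, 9) - 57*(-90) = (-10 + 9²) - 57*(-90) = (-10 + 81) + 5130 = 71 + 5130 = 5201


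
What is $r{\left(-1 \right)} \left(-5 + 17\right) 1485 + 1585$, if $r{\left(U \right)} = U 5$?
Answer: $-87515$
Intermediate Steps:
$r{\left(U \right)} = 5 U$
$r{\left(-1 \right)} \left(-5 + 17\right) 1485 + 1585 = 5 \left(-1\right) \left(-5 + 17\right) 1485 + 1585 = \left(-5\right) 12 \cdot 1485 + 1585 = \left(-60\right) 1485 + 1585 = -89100 + 1585 = -87515$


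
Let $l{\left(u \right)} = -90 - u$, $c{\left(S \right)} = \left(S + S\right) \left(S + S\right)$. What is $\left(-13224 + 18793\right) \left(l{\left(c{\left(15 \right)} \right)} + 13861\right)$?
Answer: $71678599$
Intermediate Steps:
$c{\left(S \right)} = 4 S^{2}$ ($c{\left(S \right)} = 2 S 2 S = 4 S^{2}$)
$\left(-13224 + 18793\right) \left(l{\left(c{\left(15 \right)} \right)} + 13861\right) = \left(-13224 + 18793\right) \left(\left(-90 - 4 \cdot 15^{2}\right) + 13861\right) = 5569 \left(\left(-90 - 4 \cdot 225\right) + 13861\right) = 5569 \left(\left(-90 - 900\right) + 13861\right) = 5569 \left(-990 + 13861\right) = 5569 \cdot 12871 = 71678599$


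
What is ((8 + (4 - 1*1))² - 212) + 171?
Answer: 80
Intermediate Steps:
((8 + (4 - 1*1))² - 212) + 171 = ((8 + (4 - 1))² - 212) + 171 = ((8 + 3)² - 212) + 171 = (11² - 212) + 171 = (121 - 212) + 171 = -91 + 171 = 80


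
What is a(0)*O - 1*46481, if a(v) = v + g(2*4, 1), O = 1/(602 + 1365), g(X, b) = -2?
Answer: -91428129/1967 ≈ -46481.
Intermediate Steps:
O = 1/1967 ≈ 0.00050839
a(v) = -2 + v (a(v) = v - 2 = -2 + v)
a(0)*O - 1*46481 = (-2 + 0)*(1/1967) - 1*46481 = -2*1/1967 - 46481 = -2/1967 - 46481 = -91428129/1967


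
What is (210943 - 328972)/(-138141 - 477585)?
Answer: 39343/205242 ≈ 0.19169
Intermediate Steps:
(210943 - 328972)/(-138141 - 477585) = -118029/(-615726) = -118029*(-1/615726) = 39343/205242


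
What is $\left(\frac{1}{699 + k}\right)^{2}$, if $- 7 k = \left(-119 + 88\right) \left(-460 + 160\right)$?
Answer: $\frac{49}{19421649} \approx 2.523 \cdot 10^{-6}$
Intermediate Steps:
$k = - \frac{9300}{7}$ ($k = - \frac{\left(-119 + 88\right) \left(-460 + 160\right)}{7} = - \frac{\left(-31\right) \left(-300\right)}{7} = \left(- \frac{1}{7}\right) 9300 = - \frac{9300}{7} \approx -1328.6$)
$\left(\frac{1}{699 + k}\right)^{2} = \left(\frac{1}{699 - \frac{9300}{7}}\right)^{2} = \left(\frac{1}{- \frac{4407}{7}}\right)^{2} = \left(- \frac{7}{4407}\right)^{2} = \frac{49}{19421649}$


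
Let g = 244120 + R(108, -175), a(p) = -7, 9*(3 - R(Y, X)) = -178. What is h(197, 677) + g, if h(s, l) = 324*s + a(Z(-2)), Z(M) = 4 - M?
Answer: 2771674/9 ≈ 3.0796e+5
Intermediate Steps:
R(Y, X) = 205/9 (R(Y, X) = 3 - ⅑*(-178) = 3 + 178/9 = 205/9)
g = 2197285/9 (g = 244120 + 205/9 = 2197285/9 ≈ 2.4414e+5)
h(s, l) = -7 + 324*s (h(s, l) = 324*s - 7 = -7 + 324*s)
h(197, 677) + g = (-7 + 324*197) + 2197285/9 = (-7 + 63828) + 2197285/9 = 63821 + 2197285/9 = 2771674/9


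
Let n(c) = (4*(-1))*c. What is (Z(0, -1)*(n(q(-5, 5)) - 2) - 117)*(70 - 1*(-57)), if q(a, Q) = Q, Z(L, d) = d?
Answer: -12065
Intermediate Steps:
n(c) = -4*c
(Z(0, -1)*(n(q(-5, 5)) - 2) - 117)*(70 - 1*(-57)) = (-(-4*5 - 2) - 117)*(70 - 1*(-57)) = (-(-20 - 2) - 117)*(70 + 57) = (-1*(-22) - 117)*127 = (22 - 117)*127 = -95*127 = -12065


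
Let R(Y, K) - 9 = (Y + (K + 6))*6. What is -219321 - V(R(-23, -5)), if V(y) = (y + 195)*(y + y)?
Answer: -201609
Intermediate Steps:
R(Y, K) = 45 + 6*K + 6*Y (R(Y, K) = 9 + (Y + (K + 6))*6 = 9 + (Y + (6 + K))*6 = 9 + (6 + K + Y)*6 = 9 + (36 + 6*K + 6*Y) = 45 + 6*K + 6*Y)
V(y) = 2*y*(195 + y) (V(y) = (195 + y)*(2*y) = 2*y*(195 + y))
-219321 - V(R(-23, -5)) = -219321 - 2*(45 + 6*(-5) + 6*(-23))*(195 + (45 + 6*(-5) + 6*(-23))) = -219321 - 2*(45 - 30 - 138)*(195 + (45 - 30 - 138)) = -219321 - 2*(-123)*(195 - 123) = -219321 - 2*(-123)*72 = -219321 - 1*(-17712) = -219321 + 17712 = -201609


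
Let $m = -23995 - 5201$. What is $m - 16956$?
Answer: $-46152$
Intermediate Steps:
$m = -29196$ ($m = -23995 - 5201 = -29196$)
$m - 16956 = -29196 - 16956 = -46152$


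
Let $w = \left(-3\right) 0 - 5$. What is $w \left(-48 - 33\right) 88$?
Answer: $35640$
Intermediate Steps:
$w = -5$ ($w = 0 - 5 = -5$)
$w \left(-48 - 33\right) 88 = - 5 \left(-48 - 33\right) 88 = \left(-5\right) \left(-81\right) 88 = 405 \cdot 88 = 35640$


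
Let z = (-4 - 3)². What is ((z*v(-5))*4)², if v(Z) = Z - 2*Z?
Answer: 960400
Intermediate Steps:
v(Z) = -Z
z = 49 (z = (-7)² = 49)
((z*v(-5))*4)² = ((49*(-1*(-5)))*4)² = ((49*5)*4)² = (245*4)² = 980² = 960400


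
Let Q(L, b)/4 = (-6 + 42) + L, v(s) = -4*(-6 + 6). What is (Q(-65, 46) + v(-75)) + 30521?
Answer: 30405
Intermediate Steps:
v(s) = 0 (v(s) = -4*0 = 0)
Q(L, b) = 144 + 4*L (Q(L, b) = 4*((-6 + 42) + L) = 4*(36 + L) = 144 + 4*L)
(Q(-65, 46) + v(-75)) + 30521 = ((144 + 4*(-65)) + 0) + 30521 = ((144 - 260) + 0) + 30521 = (-116 + 0) + 30521 = -116 + 30521 = 30405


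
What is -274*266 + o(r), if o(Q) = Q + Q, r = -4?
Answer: -72892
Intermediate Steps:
o(Q) = 2*Q
-274*266 + o(r) = -274*266 + 2*(-4) = -72884 - 8 = -72892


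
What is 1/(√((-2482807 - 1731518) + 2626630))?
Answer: -I*√1587695/1587695 ≈ -0.00079363*I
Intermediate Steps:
1/(√((-2482807 - 1731518) + 2626630)) = 1/(√(-4214325 + 2626630)) = 1/(√(-1587695)) = 1/(I*√1587695) = -I*√1587695/1587695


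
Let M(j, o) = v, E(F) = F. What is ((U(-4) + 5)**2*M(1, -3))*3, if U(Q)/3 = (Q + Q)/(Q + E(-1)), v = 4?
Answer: 28812/25 ≈ 1152.5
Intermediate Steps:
M(j, o) = 4
U(Q) = 6*Q/(-1 + Q) (U(Q) = 3*((Q + Q)/(Q - 1)) = 3*((2*Q)/(-1 + Q)) = 3*(2*Q/(-1 + Q)) = 6*Q/(-1 + Q))
((U(-4) + 5)**2*M(1, -3))*3 = ((6*(-4)/(-1 - 4) + 5)**2*4)*3 = ((6*(-4)/(-5) + 5)**2*4)*3 = ((6*(-4)*(-1/5) + 5)**2*4)*3 = ((24/5 + 5)**2*4)*3 = ((49/5)**2*4)*3 = ((2401/25)*4)*3 = (9604/25)*3 = 28812/25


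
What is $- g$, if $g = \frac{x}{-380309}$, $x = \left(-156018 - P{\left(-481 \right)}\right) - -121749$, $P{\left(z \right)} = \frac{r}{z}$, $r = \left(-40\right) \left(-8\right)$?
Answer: $- \frac{16483069}{182928629} \approx -0.090107$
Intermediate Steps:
$r = 320$
$P{\left(z \right)} = \frac{320}{z}$
$x = - \frac{16483069}{481}$ ($x = \left(-156018 - \frac{320}{-481}\right) - -121749 = \left(-156018 - 320 \left(- \frac{1}{481}\right)\right) + 121749 = \left(-156018 - - \frac{320}{481}\right) + 121749 = \left(-156018 + \frac{320}{481}\right) + 121749 = - \frac{75044338}{481} + 121749 = - \frac{16483069}{481} \approx -34268.0$)
$g = \frac{16483069}{182928629}$ ($g = - \frac{16483069}{481 \left(-380309\right)} = \left(- \frac{16483069}{481}\right) \left(- \frac{1}{380309}\right) = \frac{16483069}{182928629} \approx 0.090107$)
$- g = \left(-1\right) \frac{16483069}{182928629} = - \frac{16483069}{182928629}$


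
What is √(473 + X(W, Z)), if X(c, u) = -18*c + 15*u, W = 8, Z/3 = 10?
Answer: √779 ≈ 27.911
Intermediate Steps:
Z = 30 (Z = 3*10 = 30)
√(473 + X(W, Z)) = √(473 + (-18*8 + 15*30)) = √(473 + (-144 + 450)) = √(473 + 306) = √779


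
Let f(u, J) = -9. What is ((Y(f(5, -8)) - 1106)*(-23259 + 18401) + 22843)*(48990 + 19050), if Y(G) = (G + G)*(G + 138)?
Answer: 1134639598680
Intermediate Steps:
Y(G) = 2*G*(138 + G) (Y(G) = (2*G)*(138 + G) = 2*G*(138 + G))
((Y(f(5, -8)) - 1106)*(-23259 + 18401) + 22843)*(48990 + 19050) = ((2*(-9)*(138 - 9) - 1106)*(-23259 + 18401) + 22843)*(48990 + 19050) = ((2*(-9)*129 - 1106)*(-4858) + 22843)*68040 = ((-2322 - 1106)*(-4858) + 22843)*68040 = (-3428*(-4858) + 22843)*68040 = (16653224 + 22843)*68040 = 16676067*68040 = 1134639598680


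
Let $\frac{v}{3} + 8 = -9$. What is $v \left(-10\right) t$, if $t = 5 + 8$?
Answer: $6630$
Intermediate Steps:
$v = -51$ ($v = -24 + 3 \left(-9\right) = -24 - 27 = -51$)
$t = 13$
$v \left(-10\right) t = \left(-51\right) \left(-10\right) 13 = 510 \cdot 13 = 6630$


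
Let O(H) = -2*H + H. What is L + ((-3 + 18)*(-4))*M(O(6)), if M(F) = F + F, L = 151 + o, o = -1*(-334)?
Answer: 1205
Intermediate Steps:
o = 334
O(H) = -H
L = 485 (L = 151 + 334 = 485)
M(F) = 2*F
L + ((-3 + 18)*(-4))*M(O(6)) = 485 + ((-3 + 18)*(-4))*(2*(-1*6)) = 485 + (15*(-4))*(2*(-6)) = 485 - 60*(-12) = 485 + 720 = 1205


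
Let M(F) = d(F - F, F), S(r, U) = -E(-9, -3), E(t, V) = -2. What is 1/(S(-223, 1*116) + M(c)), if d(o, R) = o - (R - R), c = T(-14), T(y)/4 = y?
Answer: ½ ≈ 0.50000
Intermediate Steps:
T(y) = 4*y
c = -56 (c = 4*(-14) = -56)
S(r, U) = 2 (S(r, U) = -1*(-2) = 2)
d(o, R) = o (d(o, R) = o - 1*0 = o + 0 = o)
M(F) = 0 (M(F) = F - F = 0)
1/(S(-223, 1*116) + M(c)) = 1/(2 + 0) = 1/2 = ½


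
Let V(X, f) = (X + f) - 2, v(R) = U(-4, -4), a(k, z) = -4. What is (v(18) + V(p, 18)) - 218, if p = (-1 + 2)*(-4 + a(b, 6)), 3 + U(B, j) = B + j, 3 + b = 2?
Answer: -221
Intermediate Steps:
b = -1 (b = -3 + 2 = -1)
U(B, j) = -3 + B + j (U(B, j) = -3 + (B + j) = -3 + B + j)
v(R) = -11 (v(R) = -3 - 4 - 4 = -11)
p = -8 (p = (-1 + 2)*(-4 - 4) = 1*(-8) = -8)
V(X, f) = -2 + X + f
(v(18) + V(p, 18)) - 218 = (-11 + (-2 - 8 + 18)) - 218 = (-11 + 8) - 218 = -3 - 218 = -221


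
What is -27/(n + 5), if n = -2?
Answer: -9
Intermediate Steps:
-27/(n + 5) = -27/(-2 + 5) = -27/3 = -27*1/3 = -9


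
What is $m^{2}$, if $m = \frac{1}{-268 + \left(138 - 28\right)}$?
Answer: $\frac{1}{24964} \approx 4.0058 \cdot 10^{-5}$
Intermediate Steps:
$m = - \frac{1}{158}$ ($m = \frac{1}{-268 + \left(138 - 28\right)} = \frac{1}{-268 + 110} = \frac{1}{-158} = - \frac{1}{158} \approx -0.0063291$)
$m^{2} = \left(- \frac{1}{158}\right)^{2} = \frac{1}{24964}$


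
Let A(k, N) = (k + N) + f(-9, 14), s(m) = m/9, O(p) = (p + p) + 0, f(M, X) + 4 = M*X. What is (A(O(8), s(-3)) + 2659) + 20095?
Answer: 67919/3 ≈ 22640.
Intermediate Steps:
f(M, X) = -4 + M*X
O(p) = 2*p (O(p) = 2*p + 0 = 2*p)
s(m) = m/9 (s(m) = m*(1/9) = m/9)
A(k, N) = -130 + N + k (A(k, N) = (k + N) + (-4 - 9*14) = (N + k) + (-4 - 126) = (N + k) - 130 = -130 + N + k)
(A(O(8), s(-3)) + 2659) + 20095 = ((-130 + (1/9)*(-3) + 2*8) + 2659) + 20095 = ((-130 - 1/3 + 16) + 2659) + 20095 = (-343/3 + 2659) + 20095 = 7634/3 + 20095 = 67919/3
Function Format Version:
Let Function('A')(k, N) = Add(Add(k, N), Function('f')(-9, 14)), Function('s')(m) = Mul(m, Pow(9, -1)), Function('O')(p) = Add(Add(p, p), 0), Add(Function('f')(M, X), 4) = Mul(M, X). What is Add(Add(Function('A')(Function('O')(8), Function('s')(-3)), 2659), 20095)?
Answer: Rational(67919, 3) ≈ 22640.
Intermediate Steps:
Function('f')(M, X) = Add(-4, Mul(M, X))
Function('O')(p) = Mul(2, p) (Function('O')(p) = Add(Mul(2, p), 0) = Mul(2, p))
Function('s')(m) = Mul(Rational(1, 9), m) (Function('s')(m) = Mul(m, Rational(1, 9)) = Mul(Rational(1, 9), m))
Function('A')(k, N) = Add(-130, N, k) (Function('A')(k, N) = Add(Add(k, N), Add(-4, Mul(-9, 14))) = Add(Add(N, k), Add(-4, -126)) = Add(Add(N, k), -130) = Add(-130, N, k))
Add(Add(Function('A')(Function('O')(8), Function('s')(-3)), 2659), 20095) = Add(Add(Add(-130, Mul(Rational(1, 9), -3), Mul(2, 8)), 2659), 20095) = Add(Add(Add(-130, Rational(-1, 3), 16), 2659), 20095) = Add(Add(Rational(-343, 3), 2659), 20095) = Add(Rational(7634, 3), 20095) = Rational(67919, 3)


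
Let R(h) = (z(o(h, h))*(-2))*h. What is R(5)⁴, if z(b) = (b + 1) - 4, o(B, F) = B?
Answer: 160000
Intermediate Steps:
z(b) = -3 + b (z(b) = (1 + b) - 4 = -3 + b)
R(h) = h*(6 - 2*h) (R(h) = ((-3 + h)*(-2))*h = (6 - 2*h)*h = h*(6 - 2*h))
R(5)⁴ = (2*5*(3 - 1*5))⁴ = (2*5*(3 - 5))⁴ = (2*5*(-2))⁴ = (-20)⁴ = 160000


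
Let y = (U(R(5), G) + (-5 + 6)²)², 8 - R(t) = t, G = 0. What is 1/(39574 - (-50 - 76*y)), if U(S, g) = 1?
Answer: 1/39928 ≈ 2.5045e-5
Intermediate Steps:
R(t) = 8 - t
y = 4 (y = (1 + (-5 + 6)²)² = (1 + 1²)² = (1 + 1)² = 2² = 4)
1/(39574 - (-50 - 76*y)) = 1/(39574 - (-50 - 76*4)) = 1/(39574 - (-50 - 304)) = 1/(39574 - 1*(-354)) = 1/(39574 + 354) = 1/39928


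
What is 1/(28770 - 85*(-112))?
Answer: 1/38290 ≈ 2.6116e-5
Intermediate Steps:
1/(28770 - 85*(-112)) = 1/(28770 - 1*(-9520)) = 1/(28770 + 9520) = 1/38290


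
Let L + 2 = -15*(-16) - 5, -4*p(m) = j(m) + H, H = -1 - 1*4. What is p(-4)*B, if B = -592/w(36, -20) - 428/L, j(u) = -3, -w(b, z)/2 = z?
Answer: -38764/1165 ≈ -33.274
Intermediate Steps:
H = -5 (H = -1 - 4 = -5)
w(b, z) = -2*z
p(m) = 2 (p(m) = -(-3 - 5)/4 = -¼*(-8) = 2)
L = 233 (L = -2 + (-15*(-16) - 5) = -2 + (240 - 5) = -2 + 235 = 233)
B = -19382/1165 (B = -592/((-2*(-20))) - 428/233 = -592/40 - 428*1/233 = -592*1/40 - 428/233 = -74/5 - 428/233 = -19382/1165 ≈ -16.637)
p(-4)*B = 2*(-19382/1165) = -38764/1165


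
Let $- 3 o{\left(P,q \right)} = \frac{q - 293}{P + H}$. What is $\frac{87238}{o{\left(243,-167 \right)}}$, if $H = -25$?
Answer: $\frac{14263413}{115} \approx 1.2403 \cdot 10^{5}$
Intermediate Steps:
$o{\left(P,q \right)} = - \frac{-293 + q}{3 \left(-25 + P\right)}$ ($o{\left(P,q \right)} = - \frac{\left(q - 293\right) \frac{1}{P - 25}}{3} = - \frac{\left(-293 + q\right) \frac{1}{-25 + P}}{3} = - \frac{\frac{1}{-25 + P} \left(-293 + q\right)}{3} = - \frac{-293 + q}{3 \left(-25 + P\right)}$)
$\frac{87238}{o{\left(243,-167 \right)}} = \frac{87238}{\frac{1}{3} \frac{1}{-25 + 243} \left(293 - -167\right)} = \frac{87238}{\frac{1}{3} \cdot \frac{1}{218} \left(293 + 167\right)} = \frac{87238}{\frac{1}{3} \cdot \frac{1}{218} \cdot 460} = \frac{87238}{\frac{230}{327}} = 87238 \cdot \frac{327}{230} = \frac{14263413}{115}$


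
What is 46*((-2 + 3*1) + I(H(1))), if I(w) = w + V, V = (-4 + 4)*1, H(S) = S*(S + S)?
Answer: 138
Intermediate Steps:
H(S) = 2*S² (H(S) = S*(2*S) = 2*S²)
V = 0 (V = 0*1 = 0)
I(w) = w (I(w) = w + 0 = w)
46*((-2 + 3*1) + I(H(1))) = 46*((-2 + 3*1) + 2*1²) = 46*((-2 + 3) + 2*1) = 46*(1 + 2) = 46*3 = 138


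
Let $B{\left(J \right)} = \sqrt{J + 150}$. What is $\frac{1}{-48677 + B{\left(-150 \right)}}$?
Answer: $- \frac{1}{48677} \approx -2.0544 \cdot 10^{-5}$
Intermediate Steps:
$B{\left(J \right)} = \sqrt{150 + J}$
$\frac{1}{-48677 + B{\left(-150 \right)}} = \frac{1}{-48677 + \sqrt{150 - 150}} = \frac{1}{-48677 + \sqrt{0}} = \frac{1}{-48677 + 0} = \frac{1}{-48677} = - \frac{1}{48677}$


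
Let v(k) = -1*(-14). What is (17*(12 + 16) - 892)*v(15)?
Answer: -5824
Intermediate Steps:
v(k) = 14
(17*(12 + 16) - 892)*v(15) = (17*(12 + 16) - 892)*14 = (17*28 - 892)*14 = (476 - 892)*14 = -416*14 = -5824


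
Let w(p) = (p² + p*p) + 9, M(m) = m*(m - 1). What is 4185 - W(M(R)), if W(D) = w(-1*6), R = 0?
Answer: 4104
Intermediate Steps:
M(m) = m*(-1 + m)
w(p) = 9 + 2*p² (w(p) = (p² + p²) + 9 = 2*p² + 9 = 9 + 2*p²)
W(D) = 81 (W(D) = 9 + 2*(-1*6)² = 9 + 2*(-6)² = 9 + 2*36 = 9 + 72 = 81)
4185 - W(M(R)) = 4185 - 1*81 = 4185 - 81 = 4104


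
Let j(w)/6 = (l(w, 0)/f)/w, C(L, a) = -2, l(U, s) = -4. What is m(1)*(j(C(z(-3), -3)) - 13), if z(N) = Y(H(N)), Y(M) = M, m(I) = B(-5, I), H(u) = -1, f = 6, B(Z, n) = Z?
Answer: 55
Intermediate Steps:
m(I) = -5
z(N) = -1
j(w) = -4/w (j(w) = 6*((-4/6)/w) = 6*((-4*⅙)/w) = 6*(-2/(3*w)) = -4/w)
m(1)*(j(C(z(-3), -3)) - 13) = -5*(-4/(-2) - 13) = -5*(-4*(-½) - 13) = -5*(2 - 13) = -5*(-11) = 55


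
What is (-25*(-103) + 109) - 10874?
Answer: -8190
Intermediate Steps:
(-25*(-103) + 109) - 10874 = (2575 + 109) - 10874 = 2684 - 10874 = -8190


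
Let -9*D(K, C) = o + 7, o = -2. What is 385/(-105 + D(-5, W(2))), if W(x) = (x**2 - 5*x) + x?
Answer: -693/190 ≈ -3.6474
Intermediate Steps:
W(x) = x**2 - 4*x
D(K, C) = -5/9 (D(K, C) = -(-2 + 7)/9 = -1/9*5 = -5/9)
385/(-105 + D(-5, W(2))) = 385/(-105 - 5/9) = 385/(-950/9) = -9/950*385 = -693/190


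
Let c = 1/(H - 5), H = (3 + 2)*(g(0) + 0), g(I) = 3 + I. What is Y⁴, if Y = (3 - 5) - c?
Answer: 194481/10000 ≈ 19.448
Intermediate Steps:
H = 15 (H = (3 + 2)*((3 + 0) + 0) = 5*(3 + 0) = 5*3 = 15)
c = ⅒ (c = 1/(15 - 5) = 1/10 = ⅒ ≈ 0.10000)
Y = -21/10 (Y = (3 - 5) - 1*⅒ = -2 - ⅒ = -21/10 ≈ -2.1000)
Y⁴ = (-21/10)⁴ = 194481/10000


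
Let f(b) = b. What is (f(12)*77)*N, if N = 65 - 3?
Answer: 57288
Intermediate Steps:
N = 62
(f(12)*77)*N = (12*77)*62 = 924*62 = 57288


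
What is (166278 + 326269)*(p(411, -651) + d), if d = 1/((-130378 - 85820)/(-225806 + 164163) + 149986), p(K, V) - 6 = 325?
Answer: 1507371589826324893/9245803196 ≈ 1.6303e+8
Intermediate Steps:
p(K, V) = 331 (p(K, V) = 6 + 325 = 331)
d = 61643/9245803196 (d = 1/(-216198/(-61643) + 149986) = 1/(-216198*(-1/61643) + 149986) = 1/(216198/61643 + 149986) = 1/(9245803196/61643) = 61643/9245803196 ≈ 6.6671e-6)
(166278 + 326269)*(p(411, -651) + d) = (166278 + 326269)*(331 + 61643/9245803196) = 492547*(3060360919519/9245803196) = 1507371589826324893/9245803196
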